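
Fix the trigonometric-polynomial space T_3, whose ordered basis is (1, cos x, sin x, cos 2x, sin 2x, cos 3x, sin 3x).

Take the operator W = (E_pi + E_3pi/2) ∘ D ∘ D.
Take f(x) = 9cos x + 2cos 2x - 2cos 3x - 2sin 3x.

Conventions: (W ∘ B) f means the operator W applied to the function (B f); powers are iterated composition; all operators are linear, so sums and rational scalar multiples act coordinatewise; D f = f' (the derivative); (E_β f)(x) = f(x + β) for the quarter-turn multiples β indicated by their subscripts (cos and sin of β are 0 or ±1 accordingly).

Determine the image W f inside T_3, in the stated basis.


the result is g(x) = 9cos x - 9sin x - 36sin 3x

D f = -9sin x - 4sin 2x - 6cos 3x + 6sin 3x
D D f = -9cos x - 8cos 2x + 18cos 3x + 18sin 3x
E_pi D D f = 9cos x - 8cos 2x - 18cos 3x - 18sin 3x
E_3pi/2 D D f = -9sin x + 8cos 2x + 18cos 3x - 18sin 3x
(E_pi + E_3pi/2) D D f = 9cos x - 9sin x - 36sin 3x


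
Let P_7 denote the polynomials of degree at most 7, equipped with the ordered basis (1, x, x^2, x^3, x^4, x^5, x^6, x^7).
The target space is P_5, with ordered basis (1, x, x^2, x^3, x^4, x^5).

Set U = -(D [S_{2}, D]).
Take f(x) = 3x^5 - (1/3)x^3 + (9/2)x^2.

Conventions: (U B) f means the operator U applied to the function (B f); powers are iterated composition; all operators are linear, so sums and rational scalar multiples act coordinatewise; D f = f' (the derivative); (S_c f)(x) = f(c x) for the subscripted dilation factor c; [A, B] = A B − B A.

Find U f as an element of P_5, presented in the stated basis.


D f = 15x^4 - x^2 + 9x
S_{2} D f = 240x^4 - 4x^2 + 18x
S_{2} f = 96x^5 - (8/3)x^3 + 18x^2
D S_{2} f = 480x^4 - 8x^2 + 36x
[S_{2}, D] f = -240x^4 + 4x^2 - 18x
D [S_{2}, D] f = -960x^3 + 8x - 18
(-(D [S_{2}, D])) f = 960x^3 - 8x + 18

the result is g(x) = 960x^3 - 8x + 18


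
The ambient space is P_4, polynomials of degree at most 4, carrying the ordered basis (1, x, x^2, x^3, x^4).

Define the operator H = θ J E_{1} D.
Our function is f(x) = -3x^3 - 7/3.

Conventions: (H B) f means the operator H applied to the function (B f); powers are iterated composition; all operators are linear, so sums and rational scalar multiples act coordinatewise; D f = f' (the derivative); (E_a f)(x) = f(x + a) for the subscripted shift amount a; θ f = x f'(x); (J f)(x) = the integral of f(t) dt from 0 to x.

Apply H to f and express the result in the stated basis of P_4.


the image equals g(x) = -9x^3 - 18x^2 - 9x

D f = -9x^2
E_{1} D f = -9x^2 - 18x - 9
J E_{1} D f = -3x^3 - 9x^2 - 9x
θ (J E_{1}) D f = -9x^3 - 18x^2 - 9x


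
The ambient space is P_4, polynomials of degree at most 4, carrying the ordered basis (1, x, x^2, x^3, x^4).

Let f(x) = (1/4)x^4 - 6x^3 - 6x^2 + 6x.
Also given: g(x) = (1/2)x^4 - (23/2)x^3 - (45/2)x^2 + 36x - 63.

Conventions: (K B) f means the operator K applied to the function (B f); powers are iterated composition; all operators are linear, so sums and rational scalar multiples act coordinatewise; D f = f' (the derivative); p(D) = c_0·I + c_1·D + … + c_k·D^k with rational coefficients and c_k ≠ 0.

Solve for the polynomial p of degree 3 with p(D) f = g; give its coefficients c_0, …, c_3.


D^0 f = (1/4)x^4 - 6x^3 - 6x^2 + 6x
D^1 f = x^3 - 18x^2 - 12x + 6
D^2 f = 3x^2 - 36x - 12
D^3 f = 6x - 36
matching coefficients of g against c_0 f + c_1 Df + … from the top degree down determines the c_i
solution: c_0 = 2, c_1 = 1/2, c_2 = -1/2, c_3 = 2

p(D) = 2·I + (1/2)·D − (1/2)·D^2 + 2·D^3, i.e. c_0 = 2, c_1 = 1/2, c_2 = -1/2, c_3 = 2


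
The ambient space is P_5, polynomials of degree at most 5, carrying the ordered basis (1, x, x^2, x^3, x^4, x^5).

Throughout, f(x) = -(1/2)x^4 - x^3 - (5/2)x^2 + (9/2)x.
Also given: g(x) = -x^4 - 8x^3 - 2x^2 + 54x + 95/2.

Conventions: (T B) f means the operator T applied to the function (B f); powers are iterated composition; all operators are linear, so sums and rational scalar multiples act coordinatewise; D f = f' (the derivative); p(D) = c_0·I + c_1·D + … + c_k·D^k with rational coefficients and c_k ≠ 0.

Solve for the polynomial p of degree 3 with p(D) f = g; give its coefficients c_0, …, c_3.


c_0 = 2, c_1 = 3, c_2 = -2, c_3 = -4

D^0 f = -(1/2)x^4 - x^3 - (5/2)x^2 + (9/2)x
D^1 f = -2x^3 - 3x^2 - 5x + 9/2
D^2 f = -6x^2 - 6x - 5
D^3 f = -12x - 6
matching coefficients of g against c_0 f + c_1 Df + … from the top degree down determines the c_i
solution: c_0 = 2, c_1 = 3, c_2 = -2, c_3 = -4


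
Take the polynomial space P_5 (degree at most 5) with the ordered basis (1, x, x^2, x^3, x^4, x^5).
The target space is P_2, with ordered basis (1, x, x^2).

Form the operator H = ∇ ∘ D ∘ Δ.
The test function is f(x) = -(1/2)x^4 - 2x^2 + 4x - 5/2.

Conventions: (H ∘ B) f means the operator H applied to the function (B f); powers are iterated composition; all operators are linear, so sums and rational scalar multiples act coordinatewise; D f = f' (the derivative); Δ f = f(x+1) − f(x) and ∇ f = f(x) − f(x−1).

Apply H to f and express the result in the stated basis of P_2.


the image equals g(x) = -12x

Δ f = -2x^3 - 3x^2 - 6x + 3/2
D Δ f = -6x^2 - 6x - 6
∇ D Δ f = -12x


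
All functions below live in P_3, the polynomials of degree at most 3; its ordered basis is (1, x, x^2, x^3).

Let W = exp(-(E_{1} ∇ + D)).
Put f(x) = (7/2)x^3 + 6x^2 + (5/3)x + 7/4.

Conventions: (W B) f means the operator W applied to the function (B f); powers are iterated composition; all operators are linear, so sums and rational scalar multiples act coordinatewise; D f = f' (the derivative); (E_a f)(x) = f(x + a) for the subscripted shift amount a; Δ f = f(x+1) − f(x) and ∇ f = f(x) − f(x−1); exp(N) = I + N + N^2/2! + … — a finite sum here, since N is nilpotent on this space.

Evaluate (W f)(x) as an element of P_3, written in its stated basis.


the result is g(x) = (7/2)x^3 - 15x^2 + (55/6)x + 71/12

order-1 term: -21x^2 - (69/2)x - 77/6
order-2 term: 42x + 45
order-3 term: -28
the series for exp(-(E_{1} ∇ + D)) f terminates at order 3
exp(-(E_{1} ∇ + D)) f = (7/2)x^3 - 15x^2 + (55/6)x + 71/12


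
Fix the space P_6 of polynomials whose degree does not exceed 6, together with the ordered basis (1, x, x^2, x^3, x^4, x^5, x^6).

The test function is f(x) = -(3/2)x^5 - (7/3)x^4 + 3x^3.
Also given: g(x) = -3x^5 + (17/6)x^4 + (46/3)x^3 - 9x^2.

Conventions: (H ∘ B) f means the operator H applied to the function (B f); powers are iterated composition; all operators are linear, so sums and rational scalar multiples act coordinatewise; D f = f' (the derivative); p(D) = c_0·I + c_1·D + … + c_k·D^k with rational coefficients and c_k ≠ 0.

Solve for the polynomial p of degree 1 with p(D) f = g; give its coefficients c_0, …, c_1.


p(D) = 2·I − D, i.e. c_0 = 2, c_1 = -1

D^0 f = -(3/2)x^5 - (7/3)x^4 + 3x^3
D^1 f = -(15/2)x^4 - (28/3)x^3 + 9x^2
matching coefficients of g against c_0 f + c_1 Df + … from the top degree down determines the c_i
solution: c_0 = 2, c_1 = -1


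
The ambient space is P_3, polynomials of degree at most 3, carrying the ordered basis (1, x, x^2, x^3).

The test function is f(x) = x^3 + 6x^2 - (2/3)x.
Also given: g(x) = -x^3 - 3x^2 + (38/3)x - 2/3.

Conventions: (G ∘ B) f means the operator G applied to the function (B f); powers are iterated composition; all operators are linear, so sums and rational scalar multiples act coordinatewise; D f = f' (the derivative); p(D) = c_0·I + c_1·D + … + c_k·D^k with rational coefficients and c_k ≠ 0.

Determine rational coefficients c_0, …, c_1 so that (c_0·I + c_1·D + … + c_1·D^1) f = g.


D^0 f = x^3 + 6x^2 - (2/3)x
D^1 f = 3x^2 + 12x - 2/3
matching coefficients of g against c_0 f + c_1 Df + … from the top degree down determines the c_i
solution: c_0 = -1, c_1 = 1

c_0 = -1, c_1 = 1


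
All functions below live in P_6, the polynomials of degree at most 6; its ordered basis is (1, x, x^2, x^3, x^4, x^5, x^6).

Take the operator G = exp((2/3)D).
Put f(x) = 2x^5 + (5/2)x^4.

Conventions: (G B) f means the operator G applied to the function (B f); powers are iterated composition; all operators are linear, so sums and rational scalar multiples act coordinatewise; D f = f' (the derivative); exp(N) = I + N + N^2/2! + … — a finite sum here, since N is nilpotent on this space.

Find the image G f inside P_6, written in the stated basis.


order-1 term: (20/3)x^4 + (20/3)x^3
order-2 term: (80/9)x^3 + (20/3)x^2
order-3 term: (160/27)x^2 + (80/27)x
order-4 term: (160/81)x + 40/81
order-5 term: 64/243
the series for exp((2/3)D) f terminates at order 5
exp((2/3)D) f = 2x^5 + (55/6)x^4 + (140/9)x^3 + (340/27)x^2 + (400/81)x + 184/243

the result is g(x) = 2x^5 + (55/6)x^4 + (140/9)x^3 + (340/27)x^2 + (400/81)x + 184/243


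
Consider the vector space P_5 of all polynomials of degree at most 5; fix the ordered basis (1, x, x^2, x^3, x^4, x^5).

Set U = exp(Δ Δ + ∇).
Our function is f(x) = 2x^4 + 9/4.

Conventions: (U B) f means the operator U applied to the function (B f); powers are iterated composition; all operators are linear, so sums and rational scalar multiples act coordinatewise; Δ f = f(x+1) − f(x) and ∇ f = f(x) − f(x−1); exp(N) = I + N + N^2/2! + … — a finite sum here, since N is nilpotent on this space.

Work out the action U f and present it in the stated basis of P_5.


the image equals g(x) = 2x^4 + 8x^3 + 24x^2 + 88x + 417/4

order-1 term: 8x^3 + 12x^2 + 56x + 26
order-2 term: 12x^2 + 24x + 62
order-3 term: 8x + 12
order-4 term: 2
the series for exp(Δ Δ + ∇) f terminates at order 4
exp(Δ Δ + ∇) f = 2x^4 + 8x^3 + 24x^2 + 88x + 417/4


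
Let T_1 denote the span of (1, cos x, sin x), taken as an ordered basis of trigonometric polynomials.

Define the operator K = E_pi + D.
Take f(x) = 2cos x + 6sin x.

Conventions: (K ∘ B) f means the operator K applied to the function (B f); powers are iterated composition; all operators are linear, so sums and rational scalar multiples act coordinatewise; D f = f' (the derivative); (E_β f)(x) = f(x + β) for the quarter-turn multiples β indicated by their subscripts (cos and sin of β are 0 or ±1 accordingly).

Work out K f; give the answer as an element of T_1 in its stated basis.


the result is g(x) = 4cos x - 8sin x

E_pi f = -2cos x - 6sin x
D f = 6cos x - 2sin x
(E_pi + D) f = 4cos x - 8sin x


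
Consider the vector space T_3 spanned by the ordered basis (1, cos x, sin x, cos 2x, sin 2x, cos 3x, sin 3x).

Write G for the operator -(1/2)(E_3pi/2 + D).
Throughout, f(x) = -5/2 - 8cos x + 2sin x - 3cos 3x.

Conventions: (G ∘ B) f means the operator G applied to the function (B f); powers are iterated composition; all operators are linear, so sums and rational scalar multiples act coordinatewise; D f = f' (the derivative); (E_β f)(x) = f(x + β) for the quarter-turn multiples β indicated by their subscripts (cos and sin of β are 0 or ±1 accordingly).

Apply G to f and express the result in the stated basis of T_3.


E_3pi/2 f = -5/2 - 2cos x - 8sin x + 3sin 3x
D f = 2cos x + 8sin x + 9sin 3x
(E_3pi/2 + D) f = -5/2 + 12sin 3x
(-(1/2)(E_3pi/2 + D)) f = 5/4 - 6sin 3x

g(x) = 5/4 - 6sin 3x


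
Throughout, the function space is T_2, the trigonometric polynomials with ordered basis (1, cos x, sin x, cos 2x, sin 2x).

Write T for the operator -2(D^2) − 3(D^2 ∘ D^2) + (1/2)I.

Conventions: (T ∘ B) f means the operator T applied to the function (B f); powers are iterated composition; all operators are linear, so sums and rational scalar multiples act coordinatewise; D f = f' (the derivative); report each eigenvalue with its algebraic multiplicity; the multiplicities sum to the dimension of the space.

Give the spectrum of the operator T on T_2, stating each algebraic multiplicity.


image of 1: 1/2
image of cos x: -(1/2)cos x
image of sin x: -(1/2)sin x
image of cos 2x: -(79/2)cos 2x
image of sin 2x: -(79/2)sin 2x
the matrix is diagonal; its diagonal is (1/2, -1/2, -1/2, -79/2, -79/2)
for a triangular matrix the eigenvalues are the diagonal entries, with algebraic multiplicity their repetition count

λ = -79/2 (multiplicity 2), λ = -1/2 (multiplicity 2), λ = 1/2 (multiplicity 1)


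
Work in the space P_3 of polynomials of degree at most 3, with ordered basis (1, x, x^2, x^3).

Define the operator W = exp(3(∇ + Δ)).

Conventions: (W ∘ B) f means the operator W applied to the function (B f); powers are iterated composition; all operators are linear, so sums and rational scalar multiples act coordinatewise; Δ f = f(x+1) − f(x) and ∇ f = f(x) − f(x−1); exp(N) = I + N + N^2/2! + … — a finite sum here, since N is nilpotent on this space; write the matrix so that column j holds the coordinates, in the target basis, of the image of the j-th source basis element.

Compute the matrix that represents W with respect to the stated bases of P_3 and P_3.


image of 1: 1
image of x: x + 6
image of x^2: x^2 + 12x + 36
image of x^3: x^3 + 18x^2 + 108x + 222
each image's coordinates form column j of the matrix

the matrix is [[1, 6, 36, 222]; [0, 1, 12, 108]; [0, 0, 1, 18]; [0, 0, 0, 1]] (rows listed top to bottom)


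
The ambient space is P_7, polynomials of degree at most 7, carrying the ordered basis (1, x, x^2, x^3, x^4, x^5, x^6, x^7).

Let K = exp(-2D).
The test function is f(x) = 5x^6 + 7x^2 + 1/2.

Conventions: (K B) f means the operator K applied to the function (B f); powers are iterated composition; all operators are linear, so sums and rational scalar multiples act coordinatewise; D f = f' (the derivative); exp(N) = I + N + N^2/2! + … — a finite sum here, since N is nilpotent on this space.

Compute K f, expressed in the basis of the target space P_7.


order-1 term: -60x^5 - 28x
order-2 term: 300x^4 + 28
order-3 term: -800x^3
order-4 term: 1200x^2
order-5 term: -960x
order-6 term: 320
the series for exp(-2D) f terminates at order 6
exp(-2D) f = 5x^6 - 60x^5 + 300x^4 - 800x^3 + 1207x^2 - 988x + 697/2

the image equals g(x) = 5x^6 - 60x^5 + 300x^4 - 800x^3 + 1207x^2 - 988x + 697/2


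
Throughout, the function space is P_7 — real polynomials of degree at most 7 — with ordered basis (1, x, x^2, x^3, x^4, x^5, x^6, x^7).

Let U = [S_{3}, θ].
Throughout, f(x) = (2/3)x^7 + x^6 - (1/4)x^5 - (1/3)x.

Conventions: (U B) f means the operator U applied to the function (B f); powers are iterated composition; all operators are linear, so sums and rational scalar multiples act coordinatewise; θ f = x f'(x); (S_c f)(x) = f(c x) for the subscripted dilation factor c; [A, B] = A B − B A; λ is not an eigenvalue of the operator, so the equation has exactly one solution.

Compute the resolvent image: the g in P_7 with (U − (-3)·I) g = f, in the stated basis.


the image equals g(x) = (2/9)x^7 + (1/3)x^6 - (1/12)x^5 - (1/9)x

write g with unknown coordinates in the stated basis and equate coefficients in (U − (-3)·I) g = f
solving from the highest basis element down gives g = (2/9)x^7 + (1/3)x^6 - (1/12)x^5 - (1/9)x
check: U g = 0
so U g − (-3)·g = (2/3)x^7 + x^6 - (1/4)x^5 - (1/3)x = f ✓


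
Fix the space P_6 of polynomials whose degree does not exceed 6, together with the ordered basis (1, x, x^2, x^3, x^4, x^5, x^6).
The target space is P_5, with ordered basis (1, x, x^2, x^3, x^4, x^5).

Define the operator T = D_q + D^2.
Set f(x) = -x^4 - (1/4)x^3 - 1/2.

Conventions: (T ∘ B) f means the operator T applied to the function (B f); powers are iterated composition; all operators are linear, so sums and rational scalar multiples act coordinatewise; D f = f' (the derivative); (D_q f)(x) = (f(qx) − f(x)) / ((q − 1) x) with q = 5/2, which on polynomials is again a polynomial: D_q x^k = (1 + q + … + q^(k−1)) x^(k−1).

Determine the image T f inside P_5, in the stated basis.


the result is g(x) = -(203/8)x^3 - (231/16)x^2 - (3/2)x

D_q f = -(203/8)x^3 - (39/16)x^2
D f = -4x^3 - (3/4)x^2
D D f = -12x^2 - (3/2)x
(D_q + D^2) f = -(203/8)x^3 - (231/16)x^2 - (3/2)x


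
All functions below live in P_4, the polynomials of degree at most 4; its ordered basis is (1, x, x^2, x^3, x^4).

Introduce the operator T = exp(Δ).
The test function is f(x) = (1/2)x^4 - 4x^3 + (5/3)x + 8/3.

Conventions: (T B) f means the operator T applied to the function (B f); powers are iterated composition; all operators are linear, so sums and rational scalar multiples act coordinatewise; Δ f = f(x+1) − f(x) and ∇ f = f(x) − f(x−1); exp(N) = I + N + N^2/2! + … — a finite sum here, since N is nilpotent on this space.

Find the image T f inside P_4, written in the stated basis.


the result is g(x) = (1/2)x^4 - 2x^3 - 6x^2 - (37/3)x - 49/6

order-1 term: 2x^3 - 9x^2 - 10x - 11/6
order-2 term: 3x^2 - 6x - 17/2
order-3 term: 2x - 1
order-4 term: 1/2
the series for exp(Δ) f terminates at order 4
exp(Δ) f = (1/2)x^4 - 2x^3 - 6x^2 - (37/3)x - 49/6


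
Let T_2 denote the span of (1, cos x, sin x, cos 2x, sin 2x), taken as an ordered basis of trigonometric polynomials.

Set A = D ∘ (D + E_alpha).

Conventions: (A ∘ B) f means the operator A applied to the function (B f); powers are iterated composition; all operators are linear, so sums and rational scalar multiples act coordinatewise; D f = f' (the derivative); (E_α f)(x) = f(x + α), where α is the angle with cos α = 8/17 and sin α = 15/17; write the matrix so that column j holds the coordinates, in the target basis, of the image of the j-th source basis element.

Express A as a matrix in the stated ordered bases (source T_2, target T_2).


the matrix is [[0, 0, 0, 0, 0]; [0, -32/17, 8/17, 0, 0]; [0, -8/17, -32/17, 0, 0]; [0, 0, 0, -1636/289, -322/289]; [0, 0, 0, 322/289, -1636/289]] (rows listed top to bottom)

image of 1: 0
image of cos x: -(32/17)cos x - (8/17)sin x
image of sin x: (8/17)cos x - (32/17)sin x
image of cos 2x: -(1636/289)cos 2x + (322/289)sin 2x
image of sin 2x: -(322/289)cos 2x - (1636/289)sin 2x
each image's coordinates form column j of the matrix


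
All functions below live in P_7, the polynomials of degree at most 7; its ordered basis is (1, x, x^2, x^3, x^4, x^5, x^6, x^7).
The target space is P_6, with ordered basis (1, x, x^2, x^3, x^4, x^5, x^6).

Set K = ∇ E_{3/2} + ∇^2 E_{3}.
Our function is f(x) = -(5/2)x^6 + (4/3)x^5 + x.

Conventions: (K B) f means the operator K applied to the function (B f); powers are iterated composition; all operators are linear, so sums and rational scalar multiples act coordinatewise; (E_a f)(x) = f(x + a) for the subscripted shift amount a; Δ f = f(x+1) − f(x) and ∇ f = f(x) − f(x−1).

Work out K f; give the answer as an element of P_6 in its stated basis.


E_{3/2} f = -(5/2)x^6 - (127/6)x^5 - (595/8)x^4 - (555/4)x^3 - (4635/32)x^2 - (2533/32)x - 2157/128
∇ E_{3/2} f = -15x^5 - (205/3)x^4 - (815/6)x^3 - (865/6)x^2 - (3845/48)x - 833/48
E_{3} f = -(5/2)x^6 - (131/3)x^5 - (635/2)x^4 - 1230x^3 - (5355/2)x^2 - 3104x - 2991/2
∇ E_{3} f = -15x^5 - (1085/6)x^4 - (2650/3)x^3 - (13105/6)x^2 - (8195/3)x - 8281/6
∇ ∇ E_{3} f = -75x^4 - (1720/3)x^3 - 1715x^2 - (7100/3)x - 1265
(∇ E_{3/2} + ∇^2 E_{3}) f = -15x^5 - (430/3)x^4 - (4255/6)x^3 - (11155/6)x^2 - (117445/48)x - 61553/48

g(x) = -15x^5 - (430/3)x^4 - (4255/6)x^3 - (11155/6)x^2 - (117445/48)x - 61553/48


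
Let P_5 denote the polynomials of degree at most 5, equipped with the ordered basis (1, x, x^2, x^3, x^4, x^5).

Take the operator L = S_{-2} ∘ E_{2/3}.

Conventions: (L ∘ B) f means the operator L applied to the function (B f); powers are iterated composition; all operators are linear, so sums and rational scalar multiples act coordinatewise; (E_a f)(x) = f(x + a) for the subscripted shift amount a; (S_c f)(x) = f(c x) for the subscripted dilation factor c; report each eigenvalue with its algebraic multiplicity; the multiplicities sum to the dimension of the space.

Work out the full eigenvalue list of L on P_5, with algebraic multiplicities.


λ = -32 (multiplicity 1), λ = -8 (multiplicity 1), λ = -2 (multiplicity 1), λ = 1 (multiplicity 1), λ = 4 (multiplicity 1), λ = 16 (multiplicity 1)

image of 1: 1
image of x: -2x + 2/3
image of x^2: 4x^2 - (8/3)x + 4/9
image of x^3: -8x^3 + 8x^2 - (8/3)x + 8/27
image of x^4: 16x^4 - (64/3)x^3 + (32/3)x^2 - (64/27)x + 16/81
image of x^5: -32x^5 + (160/3)x^4 - (320/9)x^3 + (320/27)x^2 - (160/81)x + 32/243
the matrix is upper triangular; its diagonal is (1, -2, 4, -8, 16, -32)
for a triangular matrix the eigenvalues are the diagonal entries, with algebraic multiplicity their repetition count


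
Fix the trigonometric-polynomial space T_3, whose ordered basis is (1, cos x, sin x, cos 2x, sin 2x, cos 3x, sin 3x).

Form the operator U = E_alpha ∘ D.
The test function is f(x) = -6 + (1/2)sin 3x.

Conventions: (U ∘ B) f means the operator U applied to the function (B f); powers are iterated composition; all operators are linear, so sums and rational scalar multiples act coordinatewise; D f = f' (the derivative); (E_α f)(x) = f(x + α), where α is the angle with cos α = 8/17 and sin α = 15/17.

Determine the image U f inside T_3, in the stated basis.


D f = (3/2)cos 3x
E_alpha D f = -(7332/4913)cos 3x + (1485/9826)sin 3x

g(x) = -(7332/4913)cos 3x + (1485/9826)sin 3x


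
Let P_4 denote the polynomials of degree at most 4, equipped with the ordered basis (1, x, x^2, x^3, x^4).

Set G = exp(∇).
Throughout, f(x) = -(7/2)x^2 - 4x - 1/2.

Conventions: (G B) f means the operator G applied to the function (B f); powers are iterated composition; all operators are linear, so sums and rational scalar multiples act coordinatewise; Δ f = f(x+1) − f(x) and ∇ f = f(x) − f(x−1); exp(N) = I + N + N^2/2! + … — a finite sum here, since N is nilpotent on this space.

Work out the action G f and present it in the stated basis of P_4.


the result is g(x) = -(7/2)x^2 - 11x - 9/2

order-1 term: -7x - 1/2
order-2 term: -7/2
the series for exp(∇) f terminates at order 2
exp(∇) f = -(7/2)x^2 - 11x - 9/2


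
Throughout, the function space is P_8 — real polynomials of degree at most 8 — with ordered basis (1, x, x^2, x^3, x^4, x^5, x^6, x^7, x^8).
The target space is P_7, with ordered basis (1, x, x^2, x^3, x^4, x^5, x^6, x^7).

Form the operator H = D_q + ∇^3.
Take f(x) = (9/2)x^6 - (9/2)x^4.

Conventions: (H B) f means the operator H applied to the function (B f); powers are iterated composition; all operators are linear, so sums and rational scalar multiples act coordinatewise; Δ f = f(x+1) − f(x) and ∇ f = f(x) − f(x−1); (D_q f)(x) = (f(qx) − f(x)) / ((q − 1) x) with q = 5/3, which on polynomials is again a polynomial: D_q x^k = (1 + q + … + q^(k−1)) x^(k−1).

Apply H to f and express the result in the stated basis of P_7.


g(x) = (3724/27)x^5 + (1484/3)x^3 - 2430x^2 + 3942x - 2268

D_q f = (3724/27)x^5 - (136/3)x^3
∇ f = 27x^5 - (135/2)x^4 + 72x^3 - (81/2)x^2 + 9x
∇ ∇ f = 135x^4 - 540x^3 + 891x^2 - 702x + 216
∇ ∇ ∇ f = 540x^3 - 2430x^2 + 3942x - 2268
(D_q + ∇^3) f = (3724/27)x^5 + (1484/3)x^3 - 2430x^2 + 3942x - 2268


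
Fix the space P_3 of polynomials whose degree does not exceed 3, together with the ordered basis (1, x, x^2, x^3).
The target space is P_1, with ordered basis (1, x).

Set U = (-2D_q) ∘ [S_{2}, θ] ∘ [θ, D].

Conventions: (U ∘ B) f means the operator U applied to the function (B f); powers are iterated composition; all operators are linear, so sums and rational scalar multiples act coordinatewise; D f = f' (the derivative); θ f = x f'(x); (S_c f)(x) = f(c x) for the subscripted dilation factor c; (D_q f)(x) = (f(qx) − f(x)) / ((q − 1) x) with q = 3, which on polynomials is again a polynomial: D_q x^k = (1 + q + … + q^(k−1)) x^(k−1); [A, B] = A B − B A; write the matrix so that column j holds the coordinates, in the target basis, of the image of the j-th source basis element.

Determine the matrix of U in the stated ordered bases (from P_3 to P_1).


the matrix is [[0, 0, 0, 0]; [0, 0, 0, 0]] (rows listed top to bottom)

image of 1: 0
image of x: 0
image of x^2: 0
image of x^3: 0
each image's coordinates form column j of the matrix


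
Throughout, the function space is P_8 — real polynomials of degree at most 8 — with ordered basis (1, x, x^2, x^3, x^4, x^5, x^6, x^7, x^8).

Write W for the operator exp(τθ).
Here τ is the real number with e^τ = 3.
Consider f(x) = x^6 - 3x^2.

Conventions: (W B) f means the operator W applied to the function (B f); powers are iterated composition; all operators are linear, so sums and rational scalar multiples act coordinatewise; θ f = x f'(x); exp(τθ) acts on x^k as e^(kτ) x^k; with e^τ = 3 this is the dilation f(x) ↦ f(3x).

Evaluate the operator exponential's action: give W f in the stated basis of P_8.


g(x) = 729x^6 - 27x^2

exp(τθ) x^k = e^(kτ) x^k; with e^τ = 3 this sends x^k to 3^k x^k
x^2 ↦ 9 x^2
x^6 ↦ 729 x^6
applying this coordinatewise to f: exp(τθ) f = 729x^6 - 27x^2


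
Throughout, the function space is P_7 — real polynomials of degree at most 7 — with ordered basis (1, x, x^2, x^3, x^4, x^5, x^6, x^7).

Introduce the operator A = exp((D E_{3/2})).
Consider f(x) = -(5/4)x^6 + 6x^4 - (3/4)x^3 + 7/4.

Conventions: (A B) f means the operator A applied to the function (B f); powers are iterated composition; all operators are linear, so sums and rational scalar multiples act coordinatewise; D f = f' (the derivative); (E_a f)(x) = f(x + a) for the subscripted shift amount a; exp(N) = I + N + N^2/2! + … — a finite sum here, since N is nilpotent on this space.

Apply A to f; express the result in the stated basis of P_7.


order-1 term: -(15/2)x^5 - (225/4)x^4 - (579/4)x^3 - (1179/8)x^2 - (1107/32)x + 1215/64
order-2 term: -(75/4)x^4 - 225x^3 - (1953/2)x^2 - (7245/4)x - 2403/2
order-3 term: -25x^3 - (675/2)x^2 - (5979/4)x - 17367/8
order-4 term: -(75/4)x^2 - 225x - 669
order-5 term: -(15/2)x - 225/4
order-6 term: -5/4
the series for exp((D E_{3/2})) f terminates at order 6
exp((D E_{3/2})) f = -(5/4)x^6 - (15/2)x^5 - 69x^4 - (791/2)x^3 - (11841/8)x^2 - (114339/32)x - 261001/64

the image equals g(x) = -(5/4)x^6 - (15/2)x^5 - 69x^4 - (791/2)x^3 - (11841/8)x^2 - (114339/32)x - 261001/64


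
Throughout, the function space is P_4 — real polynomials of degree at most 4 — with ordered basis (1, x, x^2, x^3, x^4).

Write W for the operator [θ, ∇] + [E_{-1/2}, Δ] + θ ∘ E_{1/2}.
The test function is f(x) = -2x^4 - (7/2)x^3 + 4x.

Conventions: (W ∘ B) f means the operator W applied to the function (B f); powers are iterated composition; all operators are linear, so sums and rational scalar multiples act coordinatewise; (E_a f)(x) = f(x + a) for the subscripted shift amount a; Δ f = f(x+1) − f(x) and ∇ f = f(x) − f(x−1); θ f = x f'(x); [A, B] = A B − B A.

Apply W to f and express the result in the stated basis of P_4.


the image equals g(x) = -8x^4 - (29/2)x^3 - 30x^2 + (27/8)x - 3/2

∇ f = -8x^3 + (3/2)x^2 + (5/2)x + 5/2
θ ∇ f = -24x^3 + 3x^2 + (5/2)x
θ f = -8x^4 - (21/2)x^3 + 4x
∇ θ f = -32x^3 + (33/2)x^2 - (1/2)x + 3/2
[θ, ∇] f = 8x^3 - (27/2)x^2 + 3x - 3/2
Δ f = -8x^3 - (45/2)x^2 - (37/2)x - 3/2
E_{-1/2} Δ f = -8x^3 - (21/2)x^2 - 2x + 25/8
E_{-1/2} f = -2x^4 + (1/2)x^3 + (9/4)x^2 + (19/8)x - 27/16
Δ E_{-1/2} f = -8x^3 - (21/2)x^2 - 2x + 25/8
[E_{-1/2}, Δ] f = 0
E_{1/2} f = -2x^4 - (15/2)x^3 - (33/4)x^2 + (3/8)x + 23/16
θ E_{1/2} f = -8x^4 - (45/2)x^3 - (33/2)x^2 + (3/8)x
([θ, ∇] + [E_{-1/2}, Δ] + θ ∘ E_{1/2}) f = -8x^4 - (29/2)x^3 - 30x^2 + (27/8)x - 3/2


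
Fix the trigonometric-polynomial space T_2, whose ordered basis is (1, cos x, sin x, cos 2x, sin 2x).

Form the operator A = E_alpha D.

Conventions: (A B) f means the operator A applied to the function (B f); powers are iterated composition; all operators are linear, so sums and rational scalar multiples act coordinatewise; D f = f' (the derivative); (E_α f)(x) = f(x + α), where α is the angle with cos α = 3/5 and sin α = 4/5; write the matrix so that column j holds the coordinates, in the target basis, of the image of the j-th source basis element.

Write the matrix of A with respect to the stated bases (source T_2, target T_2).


the matrix is [[0, 0, 0, 0, 0]; [0, -4/5, 3/5, 0, 0]; [0, -3/5, -4/5, 0, 0]; [0, 0, 0, -48/25, -14/25]; [0, 0, 0, 14/25, -48/25]] (rows listed top to bottom)

image of 1: 0
image of cos x: -(4/5)cos x - (3/5)sin x
image of sin x: (3/5)cos x - (4/5)sin x
image of cos 2x: -(48/25)cos 2x + (14/25)sin 2x
image of sin 2x: -(14/25)cos 2x - (48/25)sin 2x
each image's coordinates form column j of the matrix


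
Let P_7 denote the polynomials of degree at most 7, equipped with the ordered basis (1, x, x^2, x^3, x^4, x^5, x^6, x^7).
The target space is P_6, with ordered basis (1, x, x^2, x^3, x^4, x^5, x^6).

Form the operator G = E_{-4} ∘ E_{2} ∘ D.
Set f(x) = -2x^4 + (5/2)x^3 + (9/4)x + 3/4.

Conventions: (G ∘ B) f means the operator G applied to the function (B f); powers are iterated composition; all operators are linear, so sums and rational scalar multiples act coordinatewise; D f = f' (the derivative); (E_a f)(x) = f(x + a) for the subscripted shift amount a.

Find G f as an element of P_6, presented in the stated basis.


D f = -8x^3 + (15/2)x^2 + 9/4
E_{2} D f = -8x^3 - (81/2)x^2 - 66x - 127/4
E_{-4} E_{2} D f = -8x^3 + (111/2)x^2 - 126x + 385/4

the image equals g(x) = -8x^3 + (111/2)x^2 - 126x + 385/4


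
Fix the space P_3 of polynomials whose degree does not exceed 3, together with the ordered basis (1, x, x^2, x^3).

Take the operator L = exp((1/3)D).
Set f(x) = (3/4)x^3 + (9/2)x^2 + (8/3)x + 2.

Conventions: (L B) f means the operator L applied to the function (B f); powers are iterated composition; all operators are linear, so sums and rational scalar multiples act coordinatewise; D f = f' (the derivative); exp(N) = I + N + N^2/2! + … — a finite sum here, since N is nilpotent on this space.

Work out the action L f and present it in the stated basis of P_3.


the image equals g(x) = (3/4)x^3 + (21/4)x^2 + (71/12)x + 41/12

order-1 term: (3/4)x^2 + 3x + 8/9
order-2 term: (1/4)x + 1/2
order-3 term: 1/36
the series for exp((1/3)D) f terminates at order 3
exp((1/3)D) f = (3/4)x^3 + (21/4)x^2 + (71/12)x + 41/12


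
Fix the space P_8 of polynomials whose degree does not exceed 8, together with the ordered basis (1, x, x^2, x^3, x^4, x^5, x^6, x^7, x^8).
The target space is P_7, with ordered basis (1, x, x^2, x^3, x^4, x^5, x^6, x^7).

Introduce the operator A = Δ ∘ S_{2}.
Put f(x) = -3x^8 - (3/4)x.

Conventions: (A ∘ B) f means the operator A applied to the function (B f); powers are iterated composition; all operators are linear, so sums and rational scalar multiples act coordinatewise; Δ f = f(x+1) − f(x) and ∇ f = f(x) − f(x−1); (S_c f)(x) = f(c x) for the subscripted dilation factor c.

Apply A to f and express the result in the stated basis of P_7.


S_{2} f = -768x^8 - (3/2)x
Δ S_{2} f = -6144x^7 - 21504x^6 - 43008x^5 - 53760x^4 - 43008x^3 - 21504x^2 - 6144x - 1539/2

g(x) = -6144x^7 - 21504x^6 - 43008x^5 - 53760x^4 - 43008x^3 - 21504x^2 - 6144x - 1539/2


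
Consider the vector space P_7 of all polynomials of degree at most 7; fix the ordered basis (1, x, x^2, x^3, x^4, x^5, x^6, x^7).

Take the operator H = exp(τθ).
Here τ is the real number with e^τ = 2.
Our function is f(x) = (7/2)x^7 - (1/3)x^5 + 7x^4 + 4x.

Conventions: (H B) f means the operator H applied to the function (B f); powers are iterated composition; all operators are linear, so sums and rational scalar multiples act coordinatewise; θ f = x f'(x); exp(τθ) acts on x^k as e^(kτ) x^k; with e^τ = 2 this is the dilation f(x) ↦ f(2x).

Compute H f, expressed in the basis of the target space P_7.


exp(τθ) x^k = e^(kτ) x^k; with e^τ = 2 this sends x^k to 2^k x^k
x ↦ 2 x
x^4 ↦ 16 x^4
x^5 ↦ 32 x^5
x^7 ↦ 128 x^7
applying this coordinatewise to f: exp(τθ) f = 448x^7 - (32/3)x^5 + 112x^4 + 8x

the result is g(x) = 448x^7 - (32/3)x^5 + 112x^4 + 8x


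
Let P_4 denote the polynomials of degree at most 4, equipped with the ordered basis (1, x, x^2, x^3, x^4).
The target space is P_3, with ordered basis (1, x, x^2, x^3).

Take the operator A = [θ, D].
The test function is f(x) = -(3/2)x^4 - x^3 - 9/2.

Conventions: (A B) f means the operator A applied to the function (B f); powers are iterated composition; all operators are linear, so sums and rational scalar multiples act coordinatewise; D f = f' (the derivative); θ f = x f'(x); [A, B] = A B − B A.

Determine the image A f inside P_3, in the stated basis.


D f = -6x^3 - 3x^2
θ D f = -18x^3 - 6x^2
θ f = -6x^4 - 3x^3
D θ f = -24x^3 - 9x^2
[θ, D] f = 6x^3 + 3x^2

the result is g(x) = 6x^3 + 3x^2


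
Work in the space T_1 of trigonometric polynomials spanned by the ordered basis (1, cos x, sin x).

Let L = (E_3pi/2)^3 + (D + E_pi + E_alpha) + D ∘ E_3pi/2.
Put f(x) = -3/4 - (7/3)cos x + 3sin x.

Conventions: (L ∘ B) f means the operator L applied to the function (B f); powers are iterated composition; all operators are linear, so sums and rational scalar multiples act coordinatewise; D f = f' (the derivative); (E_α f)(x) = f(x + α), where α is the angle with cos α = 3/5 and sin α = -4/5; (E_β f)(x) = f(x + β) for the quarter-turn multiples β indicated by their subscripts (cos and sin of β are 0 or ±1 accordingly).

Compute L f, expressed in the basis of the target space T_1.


E_3pi/2 f = -3/4 - 3cos x - (7/3)sin x
E_3pi/2 E_3pi/2 f = -3/4 + (7/3)cos x - 3sin x
E_3pi/2 E_3pi/2 E_3pi/2 f = -3/4 + 3cos x + (7/3)sin x
D f = 3cos x + (7/3)sin x
E_pi f = -3/4 + (7/3)cos x - 3sin x
E_alpha f = -3/4 - (19/5)cos x - (1/15)sin x
(D + E_pi + E_alpha) f = -3/2 + (23/15)cos x - (11/15)sin x
E_3pi/2 f = -3/4 - 3cos x - (7/3)sin x
D E_3pi/2 f = -(7/3)cos x + 3sin x
((E_3pi/2)^3 + (D + E_pi + E_alpha) + D ∘ E_3pi/2) f = -9/4 + (11/5)cos x + (23/5)sin x

g(x) = -9/4 + (11/5)cos x + (23/5)sin x


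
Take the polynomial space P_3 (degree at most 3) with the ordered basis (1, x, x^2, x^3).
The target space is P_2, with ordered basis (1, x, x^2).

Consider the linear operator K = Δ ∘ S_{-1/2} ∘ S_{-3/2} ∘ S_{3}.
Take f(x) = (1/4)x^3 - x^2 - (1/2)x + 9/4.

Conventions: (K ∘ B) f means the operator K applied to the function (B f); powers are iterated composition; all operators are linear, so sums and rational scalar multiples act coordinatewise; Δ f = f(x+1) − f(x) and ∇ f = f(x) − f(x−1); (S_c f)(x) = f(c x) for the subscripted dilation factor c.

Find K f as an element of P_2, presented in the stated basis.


the result is g(x) = (2187/256)x^2 - (405/256)x - 855/256

S_{3} f = (27/4)x^3 - 9x^2 - (3/2)x + 9/4
S_{-3/2} S_{3} f = -(729/32)x^3 - (81/4)x^2 + (9/4)x + 9/4
S_{-1/2} S_{-3/2} S_{3} f = (729/256)x^3 - (81/16)x^2 - (9/8)x + 9/4
Δ S_{-1/2} S_{-3/2} S_{3} f = (2187/256)x^2 - (405/256)x - 855/256


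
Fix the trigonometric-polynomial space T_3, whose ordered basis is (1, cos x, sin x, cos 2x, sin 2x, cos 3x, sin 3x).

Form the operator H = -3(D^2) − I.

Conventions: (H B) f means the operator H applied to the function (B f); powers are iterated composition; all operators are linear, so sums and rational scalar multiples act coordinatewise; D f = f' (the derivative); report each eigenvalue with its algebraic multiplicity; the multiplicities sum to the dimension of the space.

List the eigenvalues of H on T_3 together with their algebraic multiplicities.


λ = -1 (multiplicity 1), λ = 2 (multiplicity 2), λ = 11 (multiplicity 2), λ = 26 (multiplicity 2)

image of 1: -1
image of cos x: 2cos x
image of sin x: 2sin x
image of cos 2x: 11cos 2x
image of sin 2x: 11sin 2x
image of cos 3x: 26cos 3x
image of sin 3x: 26sin 3x
the matrix is diagonal; its diagonal is (-1, 2, 2, 11, 11, 26, 26)
for a triangular matrix the eigenvalues are the diagonal entries, with algebraic multiplicity their repetition count


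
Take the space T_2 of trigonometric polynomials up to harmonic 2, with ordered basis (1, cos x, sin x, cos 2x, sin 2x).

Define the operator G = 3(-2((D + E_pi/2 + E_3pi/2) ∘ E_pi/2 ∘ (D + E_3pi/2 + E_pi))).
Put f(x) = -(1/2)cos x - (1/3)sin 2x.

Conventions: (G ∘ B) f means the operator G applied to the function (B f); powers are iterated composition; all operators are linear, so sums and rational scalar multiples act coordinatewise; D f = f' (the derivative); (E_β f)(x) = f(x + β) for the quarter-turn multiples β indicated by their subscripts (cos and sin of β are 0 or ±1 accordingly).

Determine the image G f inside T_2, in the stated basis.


the result is g(x) = 3cos x + 8cos 2x + 8sin 2x

D f = (1/2)sin x - (2/3)cos 2x
E_3pi/2 f = -(1/2)sin x + (1/3)sin 2x
E_pi f = (1/2)cos x - (1/3)sin 2x
(D + E_3pi/2 + E_pi) f = (1/2)cos x - (2/3)cos 2x
E_pi/2 (D + E_3pi/2 + E_pi) f = -(1/2)sin x + (2/3)cos 2x
D E_pi/2 (D + E_3pi/2 + E_pi) f = -(1/2)cos x - (4/3)sin 2x
E_pi/2 E_pi/2 (D + E_3pi/2 + E_pi) f = -(1/2)cos x - (2/3)cos 2x
E_3pi/2 E_pi/2 (D + E_3pi/2 + E_pi) f = (1/2)cos x - (2/3)cos 2x
(D + E_pi/2 + E_3pi/2) E_pi/2 (D + E_3pi/2 + E_pi) f = -(1/2)cos x - (4/3)cos 2x - (4/3)sin 2x
(-2((D + E_pi/2 + E_3pi/2) ∘ E_pi/2 ∘ (D + E_3pi/2 + E_pi))) f = cos x + (8/3)cos 2x + (8/3)sin 2x
(3(-2((D + E_pi/2 + E_3pi/2) ∘ E_pi/2 ∘ (D + E_3pi/2 + E_pi)))) f = 3cos x + 8cos 2x + 8sin 2x


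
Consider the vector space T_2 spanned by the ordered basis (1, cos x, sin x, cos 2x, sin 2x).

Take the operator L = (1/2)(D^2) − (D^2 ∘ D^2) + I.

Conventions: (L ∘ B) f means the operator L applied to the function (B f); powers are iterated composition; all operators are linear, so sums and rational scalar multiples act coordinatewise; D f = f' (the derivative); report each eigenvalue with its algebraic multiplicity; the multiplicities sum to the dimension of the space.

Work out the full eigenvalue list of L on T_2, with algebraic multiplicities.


image of 1: 1
image of cos x: -(1/2)cos x
image of sin x: -(1/2)sin x
image of cos 2x: -17cos 2x
image of sin 2x: -17sin 2x
the matrix is diagonal; its diagonal is (1, -1/2, -1/2, -17, -17)
for a triangular matrix the eigenvalues are the diagonal entries, with algebraic multiplicity their repetition count

λ = -17 (multiplicity 2), λ = -1/2 (multiplicity 2), λ = 1 (multiplicity 1)


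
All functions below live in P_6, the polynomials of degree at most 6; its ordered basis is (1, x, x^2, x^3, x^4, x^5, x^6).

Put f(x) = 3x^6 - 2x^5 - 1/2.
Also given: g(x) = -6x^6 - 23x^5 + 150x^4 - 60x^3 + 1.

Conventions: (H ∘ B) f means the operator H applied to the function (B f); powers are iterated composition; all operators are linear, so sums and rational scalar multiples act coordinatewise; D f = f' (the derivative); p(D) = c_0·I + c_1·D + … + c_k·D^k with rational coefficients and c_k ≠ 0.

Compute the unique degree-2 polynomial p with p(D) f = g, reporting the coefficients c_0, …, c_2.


D^0 f = 3x^6 - 2x^5 - 1/2
D^1 f = 18x^5 - 10x^4
D^2 f = 90x^4 - 40x^3
matching coefficients of g against c_0 f + c_1 Df + … from the top degree down determines the c_i
solution: c_0 = -2, c_1 = -3/2, c_2 = 3/2

c_0 = -2, c_1 = -3/2, c_2 = 3/2


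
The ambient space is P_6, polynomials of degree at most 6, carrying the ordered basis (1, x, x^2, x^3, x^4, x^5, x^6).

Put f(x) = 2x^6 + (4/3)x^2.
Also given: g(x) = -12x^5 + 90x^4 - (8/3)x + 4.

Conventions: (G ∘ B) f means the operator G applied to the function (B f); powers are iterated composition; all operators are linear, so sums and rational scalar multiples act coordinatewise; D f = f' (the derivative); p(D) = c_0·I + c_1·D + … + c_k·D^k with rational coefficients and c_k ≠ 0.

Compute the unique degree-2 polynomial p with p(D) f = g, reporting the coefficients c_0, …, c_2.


D^0 f = 2x^6 + (4/3)x^2
D^1 f = 12x^5 + (8/3)x
D^2 f = 60x^4 + 8/3
matching coefficients of g against c_0 f + c_1 Df + … from the top degree down determines the c_i
solution: c_0 = 0, c_1 = -1, c_2 = 3/2

p(D) = -D + (3/2)·D^2, i.e. c_0 = 0, c_1 = -1, c_2 = 3/2


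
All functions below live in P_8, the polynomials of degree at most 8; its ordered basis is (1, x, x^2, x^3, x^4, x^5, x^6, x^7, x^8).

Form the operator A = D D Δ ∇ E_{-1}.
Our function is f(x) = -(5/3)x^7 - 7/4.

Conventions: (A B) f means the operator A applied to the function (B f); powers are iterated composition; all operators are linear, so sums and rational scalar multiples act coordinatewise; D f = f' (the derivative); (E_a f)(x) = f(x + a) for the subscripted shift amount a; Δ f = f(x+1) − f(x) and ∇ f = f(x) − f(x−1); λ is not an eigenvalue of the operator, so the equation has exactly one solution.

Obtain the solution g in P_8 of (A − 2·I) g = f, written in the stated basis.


write g with unknown coordinates in the stated basis and equate coefficients in (A − 2·I) g = f
solving from the highest basis element down gives g = (5/6)x^7 + 350x^3 - 1050x^2 + 1225x - 4193/8
check: A g = 700x^3 - 2100x^2 + 2450x - 1050
so A g − 2·g = -(5/3)x^7 - 7/4 = f ✓

the result is g(x) = (5/6)x^7 + 350x^3 - 1050x^2 + 1225x - 4193/8
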